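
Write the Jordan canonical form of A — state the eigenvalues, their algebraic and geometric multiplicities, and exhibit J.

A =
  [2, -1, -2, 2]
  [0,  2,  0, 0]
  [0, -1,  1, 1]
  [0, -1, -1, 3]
J_2(2) ⊕ J_2(2)

The characteristic polynomial is
  det(x·I − A) = x^4 - 8*x^3 + 24*x^2 - 32*x + 16 = (x - 2)^4

Eigenvalues and multiplicities (the geometric multiplicity of λ is n − rank(A − λI), which equals the number of Jordan blocks for λ):
  λ = 2: algebraic multiplicity = 4, geometric multiplicity = 2

Determining the block sizes for each eigenvalue:
  λ = 2: with am = 4 and gm = 2, the partition is not yet determined (e.g. several partitions of 4 into 2 parts exist). Let N = A − (2)·I. Computing rank(N^1) = 2, rank(N^2) = 0; the number of blocks of size ≥ j is rank(N^{j−1}) − rank(N^j), giving [2, 2]. So we have 2 block(s) of size 2 → block sizes [2, 2]

Assembling the blocks gives a Jordan form
J =
  [2, 1, 0, 0]
  [0, 2, 0, 0]
  [0, 0, 2, 1]
  [0, 0, 0, 2]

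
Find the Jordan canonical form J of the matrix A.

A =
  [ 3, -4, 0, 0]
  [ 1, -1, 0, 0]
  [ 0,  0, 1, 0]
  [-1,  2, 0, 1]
J_2(1) ⊕ J_1(1) ⊕ J_1(1)

The characteristic polynomial is
  det(x·I − A) = x^4 - 4*x^3 + 6*x^2 - 4*x + 1 = (x - 1)^4

Eigenvalues and multiplicities (the geometric multiplicity of λ is n − rank(A − λI), which equals the number of Jordan blocks for λ):
  λ = 1: algebraic multiplicity = 4, geometric multiplicity = 3

Determining the block sizes for each eigenvalue:
  λ = 1: 3 blocks summing to 4 forces exactly one block of size 2 and the rest size 1 → block sizes [2, 1, 1]

Assembling the blocks gives a Jordan form
J =
  [1, 1, 0, 0]
  [0, 1, 0, 0]
  [0, 0, 1, 0]
  [0, 0, 0, 1]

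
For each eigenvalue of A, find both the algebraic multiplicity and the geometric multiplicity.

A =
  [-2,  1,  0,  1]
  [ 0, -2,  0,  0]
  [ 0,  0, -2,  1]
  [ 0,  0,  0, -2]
λ = -2: alg = 4, geom = 2

Step 1 — factor the characteristic polynomial to read off the algebraic multiplicities:
  χ_A(x) = (x + 2)^4

Step 2 — compute geometric multiplicities via the rank-nullity identity g(λ) = n − rank(A − λI):
  rank(A − (-2)·I) = 2, so dim ker(A − (-2)·I) = n − 2 = 2

Summary:
  λ = -2: algebraic multiplicity = 4, geometric multiplicity = 2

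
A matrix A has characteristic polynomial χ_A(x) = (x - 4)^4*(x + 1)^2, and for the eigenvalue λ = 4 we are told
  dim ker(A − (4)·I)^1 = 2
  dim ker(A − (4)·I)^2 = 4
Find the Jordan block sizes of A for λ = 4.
Block sizes for λ = 4: [2, 2]

From the dimensions of kernels of powers, the number of Jordan blocks of size at least j is d_j − d_{j−1} where d_j = dim ker(N^j) (with d_0 = 0). Computing the differences gives [2, 2].
The number of blocks of size exactly k is (#blocks of size ≥ k) − (#blocks of size ≥ k + 1), so the partition is: 2 block(s) of size 2.
In nonincreasing order the block sizes are [2, 2].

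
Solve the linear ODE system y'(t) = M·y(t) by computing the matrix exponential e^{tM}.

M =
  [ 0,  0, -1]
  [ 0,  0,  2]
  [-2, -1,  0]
e^{tM} =
  [t^2 + 1, t^2/2, -t]
  [-2*t^2, 1 - t^2, 2*t]
  [-2*t, -t, 1]

Strategy: write M = P · J · P⁻¹ where J is a Jordan canonical form, so e^{tM} = P · e^{tJ} · P⁻¹, and e^{tJ} can be computed block-by-block.

M has Jordan form
J =
  [0, 1, 0]
  [0, 0, 1]
  [0, 0, 0]
(up to reordering of blocks).

Per-block formulas:
  For a 3×3 Jordan block J_3(0): exp(t · J_3(0)) = e^(0t)·(I + t·N + (t^2/2)·N^2), where N is the 3×3 nilpotent shift.

After assembling e^{tJ} and conjugating by P, we get:

e^{tM} =
  [t^2 + 1, t^2/2, -t]
  [-2*t^2, 1 - t^2, 2*t]
  [-2*t, -t, 1]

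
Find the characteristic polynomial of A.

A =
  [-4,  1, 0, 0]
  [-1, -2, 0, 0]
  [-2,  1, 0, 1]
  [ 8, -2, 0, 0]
x^4 + 6*x^3 + 9*x^2

Expanding det(x·I − A) (e.g. by cofactor expansion or by noting that A is similar to its Jordan form J, which has the same characteristic polynomial as A) gives
  χ_A(x) = x^4 + 6*x^3 + 9*x^2
which factors as x^2*(x + 3)^2. The eigenvalues (with algebraic multiplicities) are λ = -3 with multiplicity 2, λ = 0 with multiplicity 2.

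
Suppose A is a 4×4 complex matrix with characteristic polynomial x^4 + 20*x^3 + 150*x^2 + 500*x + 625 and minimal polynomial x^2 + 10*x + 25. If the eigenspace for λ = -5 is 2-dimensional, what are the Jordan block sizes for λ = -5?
Block sizes for λ = -5: [2, 2]

Step 1 — from the characteristic polynomial, algebraic multiplicity of λ = -5 is 4. From dim ker(A − (-5)·I) = 2, there are exactly 2 Jordan blocks for λ = -5.
Step 2 — from the minimal polynomial, the factor (x + 5)^2 tells us the largest block for λ = -5 has size 2.
Step 3 — with total size 4, 2 blocks, and largest block 2, the block sizes (in nonincreasing order) are [2, 2].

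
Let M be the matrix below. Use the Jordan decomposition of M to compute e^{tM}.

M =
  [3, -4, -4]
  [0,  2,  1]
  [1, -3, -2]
e^{tM} =
  [2*t*exp(t) + exp(t), -4*t*exp(t), -4*t*exp(t)]
  [t^2*exp(t)/2, -t^2*exp(t) + t*exp(t) + exp(t), -t^2*exp(t) + t*exp(t)]
  [-t^2*exp(t)/2 + t*exp(t), t^2*exp(t) - 3*t*exp(t), t^2*exp(t) - 3*t*exp(t) + exp(t)]

Strategy: write M = P · J · P⁻¹ where J is a Jordan canonical form, so e^{tM} = P · e^{tJ} · P⁻¹, and e^{tJ} can be computed block-by-block.

M has Jordan form
J =
  [1, 1, 0]
  [0, 1, 1]
  [0, 0, 1]
(up to reordering of blocks).

Per-block formulas:
  For a 3×3 Jordan block J_3(1): exp(t · J_3(1)) = e^(1t)·(I + t·N + (t^2/2)·N^2), where N is the 3×3 nilpotent shift.

After assembling e^{tJ} and conjugating by P, we get:

e^{tM} =
  [2*t*exp(t) + exp(t), -4*t*exp(t), -4*t*exp(t)]
  [t^2*exp(t)/2, -t^2*exp(t) + t*exp(t) + exp(t), -t^2*exp(t) + t*exp(t)]
  [-t^2*exp(t)/2 + t*exp(t), t^2*exp(t) - 3*t*exp(t), t^2*exp(t) - 3*t*exp(t) + exp(t)]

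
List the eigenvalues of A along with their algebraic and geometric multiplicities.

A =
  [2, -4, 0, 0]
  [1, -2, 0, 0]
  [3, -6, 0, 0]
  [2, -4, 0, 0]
λ = 0: alg = 4, geom = 3

Step 1 — factor the characteristic polynomial to read off the algebraic multiplicities:
  χ_A(x) = x^4

Step 2 — compute geometric multiplicities via the rank-nullity identity g(λ) = n − rank(A − λI):
  rank(A − (0)·I) = 1, so dim ker(A − (0)·I) = n − 1 = 3

Summary:
  λ = 0: algebraic multiplicity = 4, geometric multiplicity = 3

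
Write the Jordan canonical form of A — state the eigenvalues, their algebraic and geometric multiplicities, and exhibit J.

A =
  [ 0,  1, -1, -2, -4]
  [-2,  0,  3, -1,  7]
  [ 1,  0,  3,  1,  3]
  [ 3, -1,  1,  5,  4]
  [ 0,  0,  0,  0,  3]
J_2(1) ⊕ J_2(3) ⊕ J_1(3)

The characteristic polynomial is
  det(x·I − A) = x^5 - 11*x^4 + 46*x^3 - 90*x^2 + 81*x - 27 = (x - 3)^3*(x - 1)^2

Eigenvalues and multiplicities (the geometric multiplicity of λ is n − rank(A − λI), which equals the number of Jordan blocks for λ):
  λ = 1: algebraic multiplicity = 2, geometric multiplicity = 1
  λ = 3: algebraic multiplicity = 3, geometric multiplicity = 2

Determining the block sizes for each eigenvalue:
  λ = 1: one block (gm = 1), so the single block has size am = 2 → block sizes [2]
  λ = 3: 2 blocks summing to 3 forces exactly one block of size 2 and the rest size 1 → block sizes [2, 1]

Assembling the blocks gives a Jordan form
J =
  [1, 1, 0, 0, 0]
  [0, 1, 0, 0, 0]
  [0, 0, 3, 1, 0]
  [0, 0, 0, 3, 0]
  [0, 0, 0, 0, 3]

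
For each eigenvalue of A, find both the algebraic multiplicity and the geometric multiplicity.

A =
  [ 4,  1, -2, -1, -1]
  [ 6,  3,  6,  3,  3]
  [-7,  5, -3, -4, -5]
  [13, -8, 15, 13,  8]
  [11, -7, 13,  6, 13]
λ = 6: alg = 5, geom = 3

Step 1 — factor the characteristic polynomial to read off the algebraic multiplicities:
  χ_A(x) = (x - 6)^5

Step 2 — compute geometric multiplicities via the rank-nullity identity g(λ) = n − rank(A − λI):
  rank(A − (6)·I) = 2, so dim ker(A − (6)·I) = n − 2 = 3

Summary:
  λ = 6: algebraic multiplicity = 5, geometric multiplicity = 3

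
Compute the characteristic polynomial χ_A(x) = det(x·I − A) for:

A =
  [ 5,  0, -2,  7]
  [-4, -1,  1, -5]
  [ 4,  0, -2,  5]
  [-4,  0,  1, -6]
x^4 + 4*x^3 + 6*x^2 + 4*x + 1

Expanding det(x·I − A) (e.g. by cofactor expansion or by noting that A is similar to its Jordan form J, which has the same characteristic polynomial as A) gives
  χ_A(x) = x^4 + 4*x^3 + 6*x^2 + 4*x + 1
which factors as (x + 1)^4. The eigenvalues (with algebraic multiplicities) are λ = -1 with multiplicity 4.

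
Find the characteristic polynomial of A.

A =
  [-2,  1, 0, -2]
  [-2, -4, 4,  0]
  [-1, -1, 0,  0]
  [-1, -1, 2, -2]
x^4 + 8*x^3 + 24*x^2 + 32*x + 16

Expanding det(x·I − A) (e.g. by cofactor expansion or by noting that A is similar to its Jordan form J, which has the same characteristic polynomial as A) gives
  χ_A(x) = x^4 + 8*x^3 + 24*x^2 + 32*x + 16
which factors as (x + 2)^4. The eigenvalues (with algebraic multiplicities) are λ = -2 with multiplicity 4.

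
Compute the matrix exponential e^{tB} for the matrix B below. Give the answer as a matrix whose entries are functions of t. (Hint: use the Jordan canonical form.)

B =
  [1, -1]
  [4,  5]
e^{tB} =
  [-2*t*exp(3*t) + exp(3*t), -t*exp(3*t)]
  [4*t*exp(3*t), 2*t*exp(3*t) + exp(3*t)]

Strategy: write B = P · J · P⁻¹ where J is a Jordan canonical form, so e^{tB} = P · e^{tJ} · P⁻¹, and e^{tJ} can be computed block-by-block.

B has Jordan form
J =
  [3, 1]
  [0, 3]
(up to reordering of blocks).

Per-block formulas:
  For a 2×2 Jordan block J_2(3): exp(t · J_2(3)) = e^(3t)·(I + t·N), where N is the 2×2 nilpotent shift.

After assembling e^{tJ} and conjugating by P, we get:

e^{tB} =
  [-2*t*exp(3*t) + exp(3*t), -t*exp(3*t)]
  [4*t*exp(3*t), 2*t*exp(3*t) + exp(3*t)]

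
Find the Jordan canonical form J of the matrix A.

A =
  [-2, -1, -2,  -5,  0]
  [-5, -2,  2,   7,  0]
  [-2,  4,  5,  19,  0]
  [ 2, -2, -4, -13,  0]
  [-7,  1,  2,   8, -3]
J_2(-3) ⊕ J_2(-3) ⊕ J_1(-3)

The characteristic polynomial is
  det(x·I − A) = x^5 + 15*x^4 + 90*x^3 + 270*x^2 + 405*x + 243 = (x + 3)^5

Eigenvalues and multiplicities (the geometric multiplicity of λ is n − rank(A − λI), which equals the number of Jordan blocks for λ):
  λ = -3: algebraic multiplicity = 5, geometric multiplicity = 3

Determining the block sizes for each eigenvalue:
  λ = -3: with am = 5 and gm = 3, the partition is not yet determined (e.g. several partitions of 5 into 3 parts exist). Let N = A − (-3)·I. Computing rank(N^1) = 2, rank(N^2) = 0; the number of blocks of size ≥ j is rank(N^{j−1}) − rank(N^j), giving [3, 2]. So we have 2 block(s) of size 2, 1 block(s) of size 1 → block sizes [2, 2, 1]

Assembling the blocks gives a Jordan form
J =
  [-3,  1,  0,  0,  0]
  [ 0, -3,  0,  0,  0]
  [ 0,  0, -3,  1,  0]
  [ 0,  0,  0, -3,  0]
  [ 0,  0,  0,  0, -3]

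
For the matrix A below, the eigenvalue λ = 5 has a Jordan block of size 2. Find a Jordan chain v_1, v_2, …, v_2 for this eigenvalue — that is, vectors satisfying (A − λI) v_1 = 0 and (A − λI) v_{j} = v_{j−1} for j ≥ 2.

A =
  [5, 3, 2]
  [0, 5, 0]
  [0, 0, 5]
A Jordan chain for λ = 5 of length 2:
v_1 = (3, 0, 0)ᵀ
v_2 = (0, 1, 0)ᵀ

Let N = A − (5)·I. We want v_2 with N^2 v_2 = 0 but N^1 v_2 ≠ 0; then v_{j-1} := N · v_j for j = 2, …, 2.

Pick v_2 = (0, 1, 0)ᵀ.
Then v_1 = N · v_2 = (3, 0, 0)ᵀ.

Sanity check: (A − (5)·I) v_1 = (0, 0, 0)ᵀ = 0. ✓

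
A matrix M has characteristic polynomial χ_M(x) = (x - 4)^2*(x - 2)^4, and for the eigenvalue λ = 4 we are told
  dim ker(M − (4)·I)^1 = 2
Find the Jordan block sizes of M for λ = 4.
Block sizes for λ = 4: [1, 1]

From the dimensions of kernels of powers, the number of Jordan blocks of size at least j is d_j − d_{j−1} where d_j = dim ker(N^j) (with d_0 = 0). Computing the differences gives [2].
The number of blocks of size exactly k is (#blocks of size ≥ k) − (#blocks of size ≥ k + 1), so the partition is: 2 block(s) of size 1.
In nonincreasing order the block sizes are [1, 1].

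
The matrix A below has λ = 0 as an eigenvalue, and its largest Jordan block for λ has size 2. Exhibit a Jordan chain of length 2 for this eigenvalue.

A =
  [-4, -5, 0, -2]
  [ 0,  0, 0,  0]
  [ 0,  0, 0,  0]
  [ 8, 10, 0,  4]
A Jordan chain for λ = 0 of length 2:
v_1 = (-4, 0, 0, 8)ᵀ
v_2 = (1, 0, 0, 0)ᵀ

Let N = A − (0)·I. We want v_2 with N^2 v_2 = 0 but N^1 v_2 ≠ 0; then v_{j-1} := N · v_j for j = 2, …, 2.

Pick v_2 = (1, 0, 0, 0)ᵀ.
Then v_1 = N · v_2 = (-4, 0, 0, 8)ᵀ.

Sanity check: (A − (0)·I) v_1 = (0, 0, 0, 0)ᵀ = 0. ✓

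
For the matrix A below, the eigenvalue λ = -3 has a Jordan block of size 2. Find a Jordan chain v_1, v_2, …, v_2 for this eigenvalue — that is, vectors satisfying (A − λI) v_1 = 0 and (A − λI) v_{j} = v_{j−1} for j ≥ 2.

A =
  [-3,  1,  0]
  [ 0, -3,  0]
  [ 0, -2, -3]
A Jordan chain for λ = -3 of length 2:
v_1 = (1, 0, -2)ᵀ
v_2 = (0, 1, 0)ᵀ

Let N = A − (-3)·I. We want v_2 with N^2 v_2 = 0 but N^1 v_2 ≠ 0; then v_{j-1} := N · v_j for j = 2, …, 2.

Pick v_2 = (0, 1, 0)ᵀ.
Then v_1 = N · v_2 = (1, 0, -2)ᵀ.

Sanity check: (A − (-3)·I) v_1 = (0, 0, 0)ᵀ = 0. ✓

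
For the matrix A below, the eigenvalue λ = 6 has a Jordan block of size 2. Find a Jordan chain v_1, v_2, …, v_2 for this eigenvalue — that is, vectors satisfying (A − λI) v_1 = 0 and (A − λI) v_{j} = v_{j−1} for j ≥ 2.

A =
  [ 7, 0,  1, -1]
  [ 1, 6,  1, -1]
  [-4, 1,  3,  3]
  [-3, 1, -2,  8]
A Jordan chain for λ = 6 of length 2:
v_1 = (1, 1, -4, -3)ᵀ
v_2 = (1, 0, 0, 0)ᵀ

Let N = A − (6)·I. We want v_2 with N^2 v_2 = 0 but N^1 v_2 ≠ 0; then v_{j-1} := N · v_j for j = 2, …, 2.

Pick v_2 = (1, 0, 0, 0)ᵀ.
Then v_1 = N · v_2 = (1, 1, -4, -3)ᵀ.

Sanity check: (A − (6)·I) v_1 = (0, 0, 0, 0)ᵀ = 0. ✓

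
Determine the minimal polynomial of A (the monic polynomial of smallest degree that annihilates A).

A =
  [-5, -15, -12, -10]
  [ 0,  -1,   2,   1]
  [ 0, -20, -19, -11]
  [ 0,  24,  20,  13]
x^4 + 12*x^3 + 30*x^2 - 100*x - 375

The characteristic polynomial is χ_A(x) = (x - 3)*(x + 5)^3, so the eigenvalues are known. The minimal polynomial is
  m_A(x) = Π_λ (x − λ)^{k_λ}
where k_λ is the size of the *largest* Jordan block for λ (equivalently, the smallest k with (A − λI)^k v = 0 for every generalised eigenvector v of λ).

  λ = -5: largest Jordan block has size 3, contributing (x + 5)^3
  λ = 3: largest Jordan block has size 1, contributing (x − 3)

So m_A(x) = (x - 3)*(x + 5)^3 = x^4 + 12*x^3 + 30*x^2 - 100*x - 375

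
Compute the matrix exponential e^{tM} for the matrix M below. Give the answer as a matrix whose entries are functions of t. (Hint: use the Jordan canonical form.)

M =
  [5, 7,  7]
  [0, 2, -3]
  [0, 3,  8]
e^{tM} =
  [exp(5*t), 7*t*exp(5*t), 7*t*exp(5*t)]
  [0, -3*t*exp(5*t) + exp(5*t), -3*t*exp(5*t)]
  [0, 3*t*exp(5*t), 3*t*exp(5*t) + exp(5*t)]

Strategy: write M = P · J · P⁻¹ where J is a Jordan canonical form, so e^{tM} = P · e^{tJ} · P⁻¹, and e^{tJ} can be computed block-by-block.

M has Jordan form
J =
  [5, 1, 0]
  [0, 5, 0]
  [0, 0, 5]
(up to reordering of blocks).

Per-block formulas:
  For a 2×2 Jordan block J_2(5): exp(t · J_2(5)) = e^(5t)·(I + t·N), where N is the 2×2 nilpotent shift.
  For a 1×1 block at λ = 5: exp(t · [5]) = [e^(5t)].

After assembling e^{tJ} and conjugating by P, we get:

e^{tM} =
  [exp(5*t), 7*t*exp(5*t), 7*t*exp(5*t)]
  [0, -3*t*exp(5*t) + exp(5*t), -3*t*exp(5*t)]
  [0, 3*t*exp(5*t), 3*t*exp(5*t) + exp(5*t)]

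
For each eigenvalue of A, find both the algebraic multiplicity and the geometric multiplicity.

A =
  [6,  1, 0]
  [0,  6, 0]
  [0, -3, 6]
λ = 6: alg = 3, geom = 2

Step 1 — factor the characteristic polynomial to read off the algebraic multiplicities:
  χ_A(x) = (x - 6)^3

Step 2 — compute geometric multiplicities via the rank-nullity identity g(λ) = n − rank(A − λI):
  rank(A − (6)·I) = 1, so dim ker(A − (6)·I) = n − 1 = 2

Summary:
  λ = 6: algebraic multiplicity = 3, geometric multiplicity = 2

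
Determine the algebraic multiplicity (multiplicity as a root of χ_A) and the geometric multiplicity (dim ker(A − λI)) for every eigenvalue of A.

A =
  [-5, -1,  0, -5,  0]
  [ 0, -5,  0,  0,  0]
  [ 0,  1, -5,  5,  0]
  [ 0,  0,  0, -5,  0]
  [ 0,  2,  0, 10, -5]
λ = -5: alg = 5, geom = 4

Step 1 — factor the characteristic polynomial to read off the algebraic multiplicities:
  χ_A(x) = (x + 5)^5

Step 2 — compute geometric multiplicities via the rank-nullity identity g(λ) = n − rank(A − λI):
  rank(A − (-5)·I) = 1, so dim ker(A − (-5)·I) = n − 1 = 4

Summary:
  λ = -5: algebraic multiplicity = 5, geometric multiplicity = 4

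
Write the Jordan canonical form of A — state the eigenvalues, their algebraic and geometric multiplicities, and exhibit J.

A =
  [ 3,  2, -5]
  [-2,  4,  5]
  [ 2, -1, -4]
J_3(1)

The characteristic polynomial is
  det(x·I − A) = x^3 - 3*x^2 + 3*x - 1 = (x - 1)^3

Eigenvalues and multiplicities (the geometric multiplicity of λ is n − rank(A − λI), which equals the number of Jordan blocks for λ):
  λ = 1: algebraic multiplicity = 3, geometric multiplicity = 1

Determining the block sizes for each eigenvalue:
  λ = 1: one block (gm = 1), so the single block has size am = 3 → block sizes [3]

Assembling the blocks gives a Jordan form
J =
  [1, 1, 0]
  [0, 1, 1]
  [0, 0, 1]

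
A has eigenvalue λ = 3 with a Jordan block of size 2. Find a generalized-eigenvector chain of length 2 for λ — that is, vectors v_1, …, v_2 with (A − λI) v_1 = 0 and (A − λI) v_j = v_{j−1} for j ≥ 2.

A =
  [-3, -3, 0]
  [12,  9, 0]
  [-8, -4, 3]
A Jordan chain for λ = 3 of length 2:
v_1 = (-6, 12, -8)ᵀ
v_2 = (1, 0, 0)ᵀ

Let N = A − (3)·I. We want v_2 with N^2 v_2 = 0 but N^1 v_2 ≠ 0; then v_{j-1} := N · v_j for j = 2, …, 2.

Pick v_2 = (1, 0, 0)ᵀ.
Then v_1 = N · v_2 = (-6, 12, -8)ᵀ.

Sanity check: (A − (3)·I) v_1 = (0, 0, 0)ᵀ = 0. ✓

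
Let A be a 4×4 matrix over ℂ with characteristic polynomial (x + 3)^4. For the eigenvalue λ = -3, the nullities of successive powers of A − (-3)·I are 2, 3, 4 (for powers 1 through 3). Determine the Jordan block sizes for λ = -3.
Block sizes for λ = -3: [3, 1]

From the dimensions of kernels of powers, the number of Jordan blocks of size at least j is d_j − d_{j−1} where d_j = dim ker(N^j) (with d_0 = 0). Computing the differences gives [2, 1, 1].
The number of blocks of size exactly k is (#blocks of size ≥ k) − (#blocks of size ≥ k + 1), so the partition is: 1 block(s) of size 1, 1 block(s) of size 3.
In nonincreasing order the block sizes are [3, 1].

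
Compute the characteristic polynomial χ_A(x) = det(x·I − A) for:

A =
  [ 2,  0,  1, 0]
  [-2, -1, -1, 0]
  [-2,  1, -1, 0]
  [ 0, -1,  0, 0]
x^4

Expanding det(x·I − A) (e.g. by cofactor expansion or by noting that A is similar to its Jordan form J, which has the same characteristic polynomial as A) gives
  χ_A(x) = x^4
which factors as x^4. The eigenvalues (with algebraic multiplicities) are λ = 0 with multiplicity 4.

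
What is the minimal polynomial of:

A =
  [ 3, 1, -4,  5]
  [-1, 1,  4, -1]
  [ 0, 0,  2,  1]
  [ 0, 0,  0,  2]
x^2 - 4*x + 4

The characteristic polynomial is χ_A(x) = (x - 2)^4, so the eigenvalues are known. The minimal polynomial is
  m_A(x) = Π_λ (x − λ)^{k_λ}
where k_λ is the size of the *largest* Jordan block for λ (equivalently, the smallest k with (A − λI)^k v = 0 for every generalised eigenvector v of λ).

  λ = 2: largest Jordan block has size 2, contributing (x − 2)^2

So m_A(x) = (x - 2)^2 = x^2 - 4*x + 4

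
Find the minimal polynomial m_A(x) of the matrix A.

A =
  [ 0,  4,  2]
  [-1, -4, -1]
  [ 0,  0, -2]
x^2 + 4*x + 4

The characteristic polynomial is χ_A(x) = (x + 2)^3, so the eigenvalues are known. The minimal polynomial is
  m_A(x) = Π_λ (x − λ)^{k_λ}
where k_λ is the size of the *largest* Jordan block for λ (equivalently, the smallest k with (A − λI)^k v = 0 for every generalised eigenvector v of λ).

  λ = -2: largest Jordan block has size 2, contributing (x + 2)^2

So m_A(x) = (x + 2)^2 = x^2 + 4*x + 4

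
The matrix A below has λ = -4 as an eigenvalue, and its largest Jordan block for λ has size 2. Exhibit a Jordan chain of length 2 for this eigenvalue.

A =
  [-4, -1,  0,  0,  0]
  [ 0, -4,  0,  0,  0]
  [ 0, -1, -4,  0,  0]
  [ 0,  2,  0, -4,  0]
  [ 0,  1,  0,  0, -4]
A Jordan chain for λ = -4 of length 2:
v_1 = (-1, 0, -1, 2, 1)ᵀ
v_2 = (0, 1, 0, 0, 0)ᵀ

Let N = A − (-4)·I. We want v_2 with N^2 v_2 = 0 but N^1 v_2 ≠ 0; then v_{j-1} := N · v_j for j = 2, …, 2.

Pick v_2 = (0, 1, 0, 0, 0)ᵀ.
Then v_1 = N · v_2 = (-1, 0, -1, 2, 1)ᵀ.

Sanity check: (A − (-4)·I) v_1 = (0, 0, 0, 0, 0)ᵀ = 0. ✓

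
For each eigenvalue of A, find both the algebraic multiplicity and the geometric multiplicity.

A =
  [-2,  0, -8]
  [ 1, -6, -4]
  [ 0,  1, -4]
λ = -4: alg = 3, geom = 1

Step 1 — factor the characteristic polynomial to read off the algebraic multiplicities:
  χ_A(x) = (x + 4)^3

Step 2 — compute geometric multiplicities via the rank-nullity identity g(λ) = n − rank(A − λI):
  rank(A − (-4)·I) = 2, so dim ker(A − (-4)·I) = n − 2 = 1

Summary:
  λ = -4: algebraic multiplicity = 3, geometric multiplicity = 1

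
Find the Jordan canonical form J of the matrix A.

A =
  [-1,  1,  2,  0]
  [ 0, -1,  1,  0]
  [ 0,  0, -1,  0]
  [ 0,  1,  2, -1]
J_3(-1) ⊕ J_1(-1)

The characteristic polynomial is
  det(x·I − A) = x^4 + 4*x^3 + 6*x^2 + 4*x + 1 = (x + 1)^4

Eigenvalues and multiplicities (the geometric multiplicity of λ is n − rank(A − λI), which equals the number of Jordan blocks for λ):
  λ = -1: algebraic multiplicity = 4, geometric multiplicity = 2

Determining the block sizes for each eigenvalue:
  λ = -1: with am = 4 and gm = 2, the partition is not yet determined (e.g. several partitions of 4 into 2 parts exist). Let N = A − (-1)·I. Computing rank(N^1) = 2, rank(N^2) = 1, rank(N^3) = 0; the number of blocks of size ≥ j is rank(N^{j−1}) − rank(N^j), giving [2, 1, 1]. So we have 1 block(s) of size 3, 1 block(s) of size 1 → block sizes [3, 1]

Assembling the blocks gives a Jordan form
J =
  [-1,  1,  0,  0]
  [ 0, -1,  1,  0]
  [ 0,  0, -1,  0]
  [ 0,  0,  0, -1]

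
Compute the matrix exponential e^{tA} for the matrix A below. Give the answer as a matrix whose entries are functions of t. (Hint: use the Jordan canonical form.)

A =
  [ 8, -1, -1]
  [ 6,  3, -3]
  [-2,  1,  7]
e^{tA} =
  [2*t*exp(6*t) + exp(6*t), -t*exp(6*t), -t*exp(6*t)]
  [6*t*exp(6*t), -3*t*exp(6*t) + exp(6*t), -3*t*exp(6*t)]
  [-2*t*exp(6*t), t*exp(6*t), t*exp(6*t) + exp(6*t)]

Strategy: write A = P · J · P⁻¹ where J is a Jordan canonical form, so e^{tA} = P · e^{tJ} · P⁻¹, and e^{tJ} can be computed block-by-block.

A has Jordan form
J =
  [6, 1, 0]
  [0, 6, 0]
  [0, 0, 6]
(up to reordering of blocks).

Per-block formulas:
  For a 1×1 block at λ = 6: exp(t · [6]) = [e^(6t)].
  For a 2×2 Jordan block J_2(6): exp(t · J_2(6)) = e^(6t)·(I + t·N), where N is the 2×2 nilpotent shift.

After assembling e^{tJ} and conjugating by P, we get:

e^{tA} =
  [2*t*exp(6*t) + exp(6*t), -t*exp(6*t), -t*exp(6*t)]
  [6*t*exp(6*t), -3*t*exp(6*t) + exp(6*t), -3*t*exp(6*t)]
  [-2*t*exp(6*t), t*exp(6*t), t*exp(6*t) + exp(6*t)]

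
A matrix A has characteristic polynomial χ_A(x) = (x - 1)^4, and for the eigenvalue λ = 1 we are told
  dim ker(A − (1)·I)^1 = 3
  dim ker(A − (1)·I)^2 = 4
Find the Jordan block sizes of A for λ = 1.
Block sizes for λ = 1: [2, 1, 1]

From the dimensions of kernels of powers, the number of Jordan blocks of size at least j is d_j − d_{j−1} where d_j = dim ker(N^j) (with d_0 = 0). Computing the differences gives [3, 1].
The number of blocks of size exactly k is (#blocks of size ≥ k) − (#blocks of size ≥ k + 1), so the partition is: 2 block(s) of size 1, 1 block(s) of size 2.
In nonincreasing order the block sizes are [2, 1, 1].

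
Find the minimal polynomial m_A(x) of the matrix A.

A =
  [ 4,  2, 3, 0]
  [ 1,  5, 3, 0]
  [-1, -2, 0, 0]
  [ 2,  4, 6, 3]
x^2 - 6*x + 9

The characteristic polynomial is χ_A(x) = (x - 3)^4, so the eigenvalues are known. The minimal polynomial is
  m_A(x) = Π_λ (x − λ)^{k_λ}
where k_λ is the size of the *largest* Jordan block for λ (equivalently, the smallest k with (A − λI)^k v = 0 for every generalised eigenvector v of λ).

  λ = 3: largest Jordan block has size 2, contributing (x − 3)^2

So m_A(x) = (x - 3)^2 = x^2 - 6*x + 9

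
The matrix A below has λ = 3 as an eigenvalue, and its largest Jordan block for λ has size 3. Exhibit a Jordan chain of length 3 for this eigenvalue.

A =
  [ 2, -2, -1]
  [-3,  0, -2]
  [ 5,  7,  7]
A Jordan chain for λ = 3 of length 3:
v_1 = (2, 2, -6)ᵀ
v_2 = (-1, -3, 5)ᵀ
v_3 = (1, 0, 0)ᵀ

Let N = A − (3)·I. We want v_3 with N^3 v_3 = 0 but N^2 v_3 ≠ 0; then v_{j-1} := N · v_j for j = 3, …, 2.

Pick v_3 = (1, 0, 0)ᵀ.
Then v_2 = N · v_3 = (-1, -3, 5)ᵀ.
Then v_1 = N · v_2 = (2, 2, -6)ᵀ.

Sanity check: (A − (3)·I) v_1 = (0, 0, 0)ᵀ = 0. ✓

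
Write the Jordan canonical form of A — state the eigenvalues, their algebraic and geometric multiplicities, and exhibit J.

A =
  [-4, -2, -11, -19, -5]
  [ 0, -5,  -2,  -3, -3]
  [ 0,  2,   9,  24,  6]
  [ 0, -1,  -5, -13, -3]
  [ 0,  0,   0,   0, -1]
J_3(-4) ⊕ J_1(-1) ⊕ J_1(-1)

The characteristic polynomial is
  det(x·I − A) = x^5 + 14*x^4 + 73*x^3 + 172*x^2 + 176*x + 64 = (x + 1)^2*(x + 4)^3

Eigenvalues and multiplicities (the geometric multiplicity of λ is n − rank(A − λI), which equals the number of Jordan blocks for λ):
  λ = -4: algebraic multiplicity = 3, geometric multiplicity = 1
  λ = -1: algebraic multiplicity = 2, geometric multiplicity = 2

Determining the block sizes for each eigenvalue:
  λ = -4: one block (gm = 1), so the single block has size am = 3 → block sizes [3]
  λ = -1: gm = am = 2, so every block has size 1 → block sizes [1, 1]

Assembling the blocks gives a Jordan form
J =
  [-4,  1,  0,  0,  0]
  [ 0, -4,  1,  0,  0]
  [ 0,  0, -4,  0,  0]
  [ 0,  0,  0, -1,  0]
  [ 0,  0,  0,  0, -1]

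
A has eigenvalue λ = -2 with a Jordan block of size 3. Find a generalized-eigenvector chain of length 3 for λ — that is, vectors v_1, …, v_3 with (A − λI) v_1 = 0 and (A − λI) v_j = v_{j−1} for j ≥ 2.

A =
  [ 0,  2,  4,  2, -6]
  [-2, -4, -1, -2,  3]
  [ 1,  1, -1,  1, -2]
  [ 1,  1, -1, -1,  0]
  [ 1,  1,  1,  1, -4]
A Jordan chain for λ = -2 of length 3:
v_1 = (2, -2, 1, 1, 1)ᵀ
v_2 = (4, -1, 1, -1, 1)ᵀ
v_3 = (0, 0, 1, 0, 0)ᵀ

Let N = A − (-2)·I. We want v_3 with N^3 v_3 = 0 but N^2 v_3 ≠ 0; then v_{j-1} := N · v_j for j = 3, …, 2.

Pick v_3 = (0, 0, 1, 0, 0)ᵀ.
Then v_2 = N · v_3 = (4, -1, 1, -1, 1)ᵀ.
Then v_1 = N · v_2 = (2, -2, 1, 1, 1)ᵀ.

Sanity check: (A − (-2)·I) v_1 = (0, 0, 0, 0, 0)ᵀ = 0. ✓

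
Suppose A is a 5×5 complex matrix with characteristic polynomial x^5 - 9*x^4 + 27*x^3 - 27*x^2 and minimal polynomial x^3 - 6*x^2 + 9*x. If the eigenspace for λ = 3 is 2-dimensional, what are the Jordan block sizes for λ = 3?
Block sizes for λ = 3: [2, 1]

Step 1 — from the characteristic polynomial, algebraic multiplicity of λ = 3 is 3. From dim ker(A − (3)·I) = 2, there are exactly 2 Jordan blocks for λ = 3.
Step 2 — from the minimal polynomial, the factor (x − 3)^2 tells us the largest block for λ = 3 has size 2.
Step 3 — with total size 3, 2 blocks, and largest block 2, the block sizes (in nonincreasing order) are [2, 1].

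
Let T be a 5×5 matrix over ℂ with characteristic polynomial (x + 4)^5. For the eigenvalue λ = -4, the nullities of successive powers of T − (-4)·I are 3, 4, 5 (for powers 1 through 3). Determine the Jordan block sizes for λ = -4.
Block sizes for λ = -4: [3, 1, 1]

From the dimensions of kernels of powers, the number of Jordan blocks of size at least j is d_j − d_{j−1} where d_j = dim ker(N^j) (with d_0 = 0). Computing the differences gives [3, 1, 1].
The number of blocks of size exactly k is (#blocks of size ≥ k) − (#blocks of size ≥ k + 1), so the partition is: 2 block(s) of size 1, 1 block(s) of size 3.
In nonincreasing order the block sizes are [3, 1, 1].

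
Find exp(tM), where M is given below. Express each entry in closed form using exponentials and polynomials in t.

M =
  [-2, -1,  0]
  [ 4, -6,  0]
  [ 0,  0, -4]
e^{tM} =
  [2*t*exp(-4*t) + exp(-4*t), -t*exp(-4*t), 0]
  [4*t*exp(-4*t), -2*t*exp(-4*t) + exp(-4*t), 0]
  [0, 0, exp(-4*t)]

Strategy: write M = P · J · P⁻¹ where J is a Jordan canonical form, so e^{tM} = P · e^{tJ} · P⁻¹, and e^{tJ} can be computed block-by-block.

M has Jordan form
J =
  [-4,  1,  0]
  [ 0, -4,  0]
  [ 0,  0, -4]
(up to reordering of blocks).

Per-block formulas:
  For a 2×2 Jordan block J_2(-4): exp(t · J_2(-4)) = e^(-4t)·(I + t·N), where N is the 2×2 nilpotent shift.
  For a 1×1 block at λ = -4: exp(t · [-4]) = [e^(-4t)].

After assembling e^{tJ} and conjugating by P, we get:

e^{tM} =
  [2*t*exp(-4*t) + exp(-4*t), -t*exp(-4*t), 0]
  [4*t*exp(-4*t), -2*t*exp(-4*t) + exp(-4*t), 0]
  [0, 0, exp(-4*t)]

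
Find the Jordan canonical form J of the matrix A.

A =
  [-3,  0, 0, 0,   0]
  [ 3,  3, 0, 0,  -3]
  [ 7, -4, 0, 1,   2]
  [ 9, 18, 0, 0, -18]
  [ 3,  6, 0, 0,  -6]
J_1(-3) ⊕ J_1(-3) ⊕ J_2(0) ⊕ J_1(0)

The characteristic polynomial is
  det(x·I − A) = x^5 + 6*x^4 + 9*x^3 = x^3*(x + 3)^2

Eigenvalues and multiplicities (the geometric multiplicity of λ is n − rank(A − λI), which equals the number of Jordan blocks for λ):
  λ = -3: algebraic multiplicity = 2, geometric multiplicity = 2
  λ = 0: algebraic multiplicity = 3, geometric multiplicity = 2

Determining the block sizes for each eigenvalue:
  λ = -3: gm = am = 2, so every block has size 1 → block sizes [1, 1]
  λ = 0: 2 blocks summing to 3 forces exactly one block of size 2 and the rest size 1 → block sizes [2, 1]

Assembling the blocks gives a Jordan form
J =
  [-3,  0, 0, 0, 0]
  [ 0, -3, 0, 0, 0]
  [ 0,  0, 0, 1, 0]
  [ 0,  0, 0, 0, 0]
  [ 0,  0, 0, 0, 0]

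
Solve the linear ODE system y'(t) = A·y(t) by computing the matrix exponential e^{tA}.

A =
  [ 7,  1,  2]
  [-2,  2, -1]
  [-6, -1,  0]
e^{tA} =
  [t^2*exp(3*t) + 4*t*exp(3*t) + exp(3*t), t^2*exp(3*t)/2 + t*exp(3*t), t^2*exp(3*t)/2 + 2*t*exp(3*t)]
  [-2*t*exp(3*t), -t*exp(3*t) + exp(3*t), -t*exp(3*t)]
  [-2*t^2*exp(3*t) - 6*t*exp(3*t), -t^2*exp(3*t) - t*exp(3*t), -t^2*exp(3*t) - 3*t*exp(3*t) + exp(3*t)]

Strategy: write A = P · J · P⁻¹ where J is a Jordan canonical form, so e^{tA} = P · e^{tJ} · P⁻¹, and e^{tJ} can be computed block-by-block.

A has Jordan form
J =
  [3, 1, 0]
  [0, 3, 1]
  [0, 0, 3]
(up to reordering of blocks).

Per-block formulas:
  For a 3×3 Jordan block J_3(3): exp(t · J_3(3)) = e^(3t)·(I + t·N + (t^2/2)·N^2), where N is the 3×3 nilpotent shift.

After assembling e^{tJ} and conjugating by P, we get:

e^{tA} =
  [t^2*exp(3*t) + 4*t*exp(3*t) + exp(3*t), t^2*exp(3*t)/2 + t*exp(3*t), t^2*exp(3*t)/2 + 2*t*exp(3*t)]
  [-2*t*exp(3*t), -t*exp(3*t) + exp(3*t), -t*exp(3*t)]
  [-2*t^2*exp(3*t) - 6*t*exp(3*t), -t^2*exp(3*t) - t*exp(3*t), -t^2*exp(3*t) - 3*t*exp(3*t) + exp(3*t)]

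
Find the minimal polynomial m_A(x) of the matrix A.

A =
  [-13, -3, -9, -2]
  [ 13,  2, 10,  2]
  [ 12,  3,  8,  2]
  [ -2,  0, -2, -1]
x^3 + 3*x^2 + 3*x + 1

The characteristic polynomial is χ_A(x) = (x + 1)^4, so the eigenvalues are known. The minimal polynomial is
  m_A(x) = Π_λ (x − λ)^{k_λ}
where k_λ is the size of the *largest* Jordan block for λ (equivalently, the smallest k with (A − λI)^k v = 0 for every generalised eigenvector v of λ).

  λ = -1: largest Jordan block has size 3, contributing (x + 1)^3

So m_A(x) = (x + 1)^3 = x^3 + 3*x^2 + 3*x + 1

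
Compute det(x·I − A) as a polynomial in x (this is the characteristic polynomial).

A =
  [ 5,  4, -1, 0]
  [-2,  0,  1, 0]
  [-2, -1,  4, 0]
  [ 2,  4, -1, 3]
x^4 - 12*x^3 + 54*x^2 - 108*x + 81

Expanding det(x·I − A) (e.g. by cofactor expansion or by noting that A is similar to its Jordan form J, which has the same characteristic polynomial as A) gives
  χ_A(x) = x^4 - 12*x^3 + 54*x^2 - 108*x + 81
which factors as (x - 3)^4. The eigenvalues (with algebraic multiplicities) are λ = 3 with multiplicity 4.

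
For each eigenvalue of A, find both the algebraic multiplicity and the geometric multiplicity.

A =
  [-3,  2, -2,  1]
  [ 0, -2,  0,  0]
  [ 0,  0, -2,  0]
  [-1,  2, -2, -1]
λ = -2: alg = 4, geom = 3

Step 1 — factor the characteristic polynomial to read off the algebraic multiplicities:
  χ_A(x) = (x + 2)^4

Step 2 — compute geometric multiplicities via the rank-nullity identity g(λ) = n − rank(A − λI):
  rank(A − (-2)·I) = 1, so dim ker(A − (-2)·I) = n − 1 = 3

Summary:
  λ = -2: algebraic multiplicity = 4, geometric multiplicity = 3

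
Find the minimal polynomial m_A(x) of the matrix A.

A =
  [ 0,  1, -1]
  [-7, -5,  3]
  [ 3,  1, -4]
x^3 + 9*x^2 + 27*x + 27

The characteristic polynomial is χ_A(x) = (x + 3)^3, so the eigenvalues are known. The minimal polynomial is
  m_A(x) = Π_λ (x − λ)^{k_λ}
where k_λ is the size of the *largest* Jordan block for λ (equivalently, the smallest k with (A − λI)^k v = 0 for every generalised eigenvector v of λ).

  λ = -3: largest Jordan block has size 3, contributing (x + 3)^3

So m_A(x) = (x + 3)^3 = x^3 + 9*x^2 + 27*x + 27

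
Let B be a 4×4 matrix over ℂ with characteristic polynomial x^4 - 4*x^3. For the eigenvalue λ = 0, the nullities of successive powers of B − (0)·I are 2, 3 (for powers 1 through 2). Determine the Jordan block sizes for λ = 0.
Block sizes for λ = 0: [2, 1]

From the dimensions of kernels of powers, the number of Jordan blocks of size at least j is d_j − d_{j−1} where d_j = dim ker(N^j) (with d_0 = 0). Computing the differences gives [2, 1].
The number of blocks of size exactly k is (#blocks of size ≥ k) − (#blocks of size ≥ k + 1), so the partition is: 1 block(s) of size 1, 1 block(s) of size 2.
In nonincreasing order the block sizes are [2, 1].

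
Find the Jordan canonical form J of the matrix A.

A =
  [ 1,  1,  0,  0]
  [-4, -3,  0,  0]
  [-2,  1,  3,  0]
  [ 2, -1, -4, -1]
J_2(-1) ⊕ J_1(-1) ⊕ J_1(3)

The characteristic polynomial is
  det(x·I − A) = x^4 - 6*x^2 - 8*x - 3 = (x - 3)*(x + 1)^3

Eigenvalues and multiplicities (the geometric multiplicity of λ is n − rank(A − λI), which equals the number of Jordan blocks for λ):
  λ = -1: algebraic multiplicity = 3, geometric multiplicity = 2
  λ = 3: algebraic multiplicity = 1, geometric multiplicity = 1

Determining the block sizes for each eigenvalue:
  λ = -1: 2 blocks summing to 3 forces exactly one block of size 2 and the rest size 1 → block sizes [2, 1]
  λ = 3: one block (gm = 1), so the single block has size am = 1 → block sizes [1]

Assembling the blocks gives a Jordan form
J =
  [-1,  1,  0, 0]
  [ 0, -1,  0, 0]
  [ 0,  0, -1, 0]
  [ 0,  0,  0, 3]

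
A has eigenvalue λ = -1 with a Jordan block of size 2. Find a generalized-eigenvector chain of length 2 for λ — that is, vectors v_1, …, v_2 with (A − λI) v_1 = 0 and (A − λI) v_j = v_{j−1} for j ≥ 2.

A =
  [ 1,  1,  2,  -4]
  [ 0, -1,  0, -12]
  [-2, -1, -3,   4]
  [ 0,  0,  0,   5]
A Jordan chain for λ = -1 of length 2:
v_1 = (2, 0, -2, 0)ᵀ
v_2 = (1, 0, 0, 0)ᵀ

Let N = A − (-1)·I. We want v_2 with N^2 v_2 = 0 but N^1 v_2 ≠ 0; then v_{j-1} := N · v_j for j = 2, …, 2.

Pick v_2 = (1, 0, 0, 0)ᵀ.
Then v_1 = N · v_2 = (2, 0, -2, 0)ᵀ.

Sanity check: (A − (-1)·I) v_1 = (0, 0, 0, 0)ᵀ = 0. ✓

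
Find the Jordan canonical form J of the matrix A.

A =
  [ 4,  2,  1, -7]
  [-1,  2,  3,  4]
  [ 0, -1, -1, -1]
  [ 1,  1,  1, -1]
J_2(1) ⊕ J_2(1)

The characteristic polynomial is
  det(x·I − A) = x^4 - 4*x^3 + 6*x^2 - 4*x + 1 = (x - 1)^4

Eigenvalues and multiplicities (the geometric multiplicity of λ is n − rank(A − λI), which equals the number of Jordan blocks for λ):
  λ = 1: algebraic multiplicity = 4, geometric multiplicity = 2

Determining the block sizes for each eigenvalue:
  λ = 1: with am = 4 and gm = 2, the partition is not yet determined (e.g. several partitions of 4 into 2 parts exist). Let N = A − (1)·I. Computing rank(N^1) = 2, rank(N^2) = 0; the number of blocks of size ≥ j is rank(N^{j−1}) − rank(N^j), giving [2, 2]. So we have 2 block(s) of size 2 → block sizes [2, 2]

Assembling the blocks gives a Jordan form
J =
  [1, 1, 0, 0]
  [0, 1, 0, 0]
  [0, 0, 1, 1]
  [0, 0, 0, 1]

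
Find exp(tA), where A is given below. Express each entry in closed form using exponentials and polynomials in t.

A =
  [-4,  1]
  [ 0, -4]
e^{tA} =
  [exp(-4*t), t*exp(-4*t)]
  [0, exp(-4*t)]

Strategy: write A = P · J · P⁻¹ where J is a Jordan canonical form, so e^{tA} = P · e^{tJ} · P⁻¹, and e^{tJ} can be computed block-by-block.

A has Jordan form
J =
  [-4,  1]
  [ 0, -4]
(up to reordering of blocks).

Per-block formulas:
  For a 2×2 Jordan block J_2(-4): exp(t · J_2(-4)) = e^(-4t)·(I + t·N), where N is the 2×2 nilpotent shift.

After assembling e^{tJ} and conjugating by P, we get:

e^{tA} =
  [exp(-4*t), t*exp(-4*t)]
  [0, exp(-4*t)]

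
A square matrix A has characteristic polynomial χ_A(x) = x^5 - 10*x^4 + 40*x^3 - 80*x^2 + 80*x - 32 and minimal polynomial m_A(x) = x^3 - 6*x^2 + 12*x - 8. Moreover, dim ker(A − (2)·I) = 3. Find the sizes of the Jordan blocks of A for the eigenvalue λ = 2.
Block sizes for λ = 2: [3, 1, 1]

Step 1 — from the characteristic polynomial, algebraic multiplicity of λ = 2 is 5. From dim ker(A − (2)·I) = 3, there are exactly 3 Jordan blocks for λ = 2.
Step 2 — from the minimal polynomial, the factor (x − 2)^3 tells us the largest block for λ = 2 has size 3.
Step 3 — with total size 5, 3 blocks, and largest block 3, the block sizes (in nonincreasing order) are [3, 1, 1].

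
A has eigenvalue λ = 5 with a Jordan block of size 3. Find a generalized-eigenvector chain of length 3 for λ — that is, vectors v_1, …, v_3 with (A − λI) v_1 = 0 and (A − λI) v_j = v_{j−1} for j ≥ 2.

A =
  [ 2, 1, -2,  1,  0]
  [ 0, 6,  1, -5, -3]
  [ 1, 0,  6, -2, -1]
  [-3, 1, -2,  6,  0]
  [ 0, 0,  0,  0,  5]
A Jordan chain for λ = 5 of length 3:
v_1 = (4, 16, 4, 4, 0)ᵀ
v_2 = (-3, 0, 1, -3, 0)ᵀ
v_3 = (1, 0, 0, 0, 0)ᵀ

Let N = A − (5)·I. We want v_3 with N^3 v_3 = 0 but N^2 v_3 ≠ 0; then v_{j-1} := N · v_j for j = 3, …, 2.

Pick v_3 = (1, 0, 0, 0, 0)ᵀ.
Then v_2 = N · v_3 = (-3, 0, 1, -3, 0)ᵀ.
Then v_1 = N · v_2 = (4, 16, 4, 4, 0)ᵀ.

Sanity check: (A − (5)·I) v_1 = (0, 0, 0, 0, 0)ᵀ = 0. ✓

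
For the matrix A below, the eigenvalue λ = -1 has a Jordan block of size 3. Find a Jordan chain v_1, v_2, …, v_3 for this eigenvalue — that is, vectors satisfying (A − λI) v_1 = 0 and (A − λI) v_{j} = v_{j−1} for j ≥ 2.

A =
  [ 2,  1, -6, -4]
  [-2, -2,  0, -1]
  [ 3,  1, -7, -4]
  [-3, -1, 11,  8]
A Jordan chain for λ = -1 of length 3:
v_1 = (1, -1, 1, -1)ᵀ
v_2 = (3, -2, 3, -3)ᵀ
v_3 = (1, 0, 0, 0)ᵀ

Let N = A − (-1)·I. We want v_3 with N^3 v_3 = 0 but N^2 v_3 ≠ 0; then v_{j-1} := N · v_j for j = 3, …, 2.

Pick v_3 = (1, 0, 0, 0)ᵀ.
Then v_2 = N · v_3 = (3, -2, 3, -3)ᵀ.
Then v_1 = N · v_2 = (1, -1, 1, -1)ᵀ.

Sanity check: (A − (-1)·I) v_1 = (0, 0, 0, 0)ᵀ = 0. ✓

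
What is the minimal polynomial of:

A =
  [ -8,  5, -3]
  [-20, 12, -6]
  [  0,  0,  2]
x^2 - 4*x + 4

The characteristic polynomial is χ_A(x) = (x - 2)^3, so the eigenvalues are known. The minimal polynomial is
  m_A(x) = Π_λ (x − λ)^{k_λ}
where k_λ is the size of the *largest* Jordan block for λ (equivalently, the smallest k with (A − λI)^k v = 0 for every generalised eigenvector v of λ).

  λ = 2: largest Jordan block has size 2, contributing (x − 2)^2

So m_A(x) = (x - 2)^2 = x^2 - 4*x + 4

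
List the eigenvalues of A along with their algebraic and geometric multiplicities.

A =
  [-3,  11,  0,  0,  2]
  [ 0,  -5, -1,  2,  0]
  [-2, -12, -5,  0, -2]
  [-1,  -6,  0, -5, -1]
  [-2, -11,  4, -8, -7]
λ = -5: alg = 5, geom = 2

Step 1 — factor the characteristic polynomial to read off the algebraic multiplicities:
  χ_A(x) = (x + 5)^5

Step 2 — compute geometric multiplicities via the rank-nullity identity g(λ) = n − rank(A − λI):
  rank(A − (-5)·I) = 3, so dim ker(A − (-5)·I) = n − 3 = 2

Summary:
  λ = -5: algebraic multiplicity = 5, geometric multiplicity = 2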